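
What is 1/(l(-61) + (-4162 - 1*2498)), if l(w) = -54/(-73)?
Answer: -73/486126 ≈ -0.00015017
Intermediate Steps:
l(w) = 54/73 (l(w) = -54*(-1/73) = 54/73)
1/(l(-61) + (-4162 - 1*2498)) = 1/(54/73 + (-4162 - 1*2498)) = 1/(54/73 + (-4162 - 2498)) = 1/(54/73 - 6660) = 1/(-486126/73) = -73/486126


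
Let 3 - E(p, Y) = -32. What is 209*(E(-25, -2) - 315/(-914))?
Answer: 6751745/914 ≈ 7387.0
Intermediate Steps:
E(p, Y) = 35 (E(p, Y) = 3 - 1*(-32) = 3 + 32 = 35)
209*(E(-25, -2) - 315/(-914)) = 209*(35 - 315/(-914)) = 209*(35 - 315*(-1/914)) = 209*(35 + 315/914) = 209*(32305/914) = 6751745/914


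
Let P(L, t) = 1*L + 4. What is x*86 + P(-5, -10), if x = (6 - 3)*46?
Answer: 11867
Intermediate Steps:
x = 138 (x = 3*46 = 138)
P(L, t) = 4 + L (P(L, t) = L + 4 = 4 + L)
x*86 + P(-5, -10) = 138*86 + (4 - 5) = 11868 - 1 = 11867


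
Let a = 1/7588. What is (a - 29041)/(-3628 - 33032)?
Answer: 73454369/92725360 ≈ 0.79217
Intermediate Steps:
a = 1/7588 ≈ 0.00013179
(a - 29041)/(-3628 - 33032) = (1/7588 - 29041)/(-3628 - 33032) = -220363107/7588/(-36660) = -220363107/7588*(-1/36660) = 73454369/92725360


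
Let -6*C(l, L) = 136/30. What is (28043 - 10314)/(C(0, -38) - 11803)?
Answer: -797805/531169 ≈ -1.5020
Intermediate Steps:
C(l, L) = -34/45 (C(l, L) = -68/(3*30) = -⅙*68/15 = -34/45)
(28043 - 10314)/(C(0, -38) - 11803) = (28043 - 10314)/(-34/45 - 11803) = 17729/(-531169/45) = 17729*(-45/531169) = -797805/531169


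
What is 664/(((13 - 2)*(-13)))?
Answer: -664/143 ≈ -4.6434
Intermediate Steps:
664/(((13 - 2)*(-13))) = 664/((11*(-13))) = 664/(-143) = 664*(-1/143) = -664/143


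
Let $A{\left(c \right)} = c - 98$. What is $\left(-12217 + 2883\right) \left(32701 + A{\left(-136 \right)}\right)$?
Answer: $-303046978$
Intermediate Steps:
$A{\left(c \right)} = -98 + c$
$\left(-12217 + 2883\right) \left(32701 + A{\left(-136 \right)}\right) = \left(-12217 + 2883\right) \left(32701 - 234\right) = - 9334 \left(32701 - 234\right) = \left(-9334\right) 32467 = -303046978$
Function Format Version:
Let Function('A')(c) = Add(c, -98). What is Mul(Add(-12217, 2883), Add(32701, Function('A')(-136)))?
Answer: -303046978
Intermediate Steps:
Function('A')(c) = Add(-98, c)
Mul(Add(-12217, 2883), Add(32701, Function('A')(-136))) = Mul(Add(-12217, 2883), Add(32701, Add(-98, -136))) = Mul(-9334, Add(32701, -234)) = Mul(-9334, 32467) = -303046978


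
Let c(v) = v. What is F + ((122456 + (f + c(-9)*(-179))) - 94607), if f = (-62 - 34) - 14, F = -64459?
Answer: -35109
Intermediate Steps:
f = -110 (f = -96 - 14 = -110)
F + ((122456 + (f + c(-9)*(-179))) - 94607) = -64459 + ((122456 + (-110 - 9*(-179))) - 94607) = -64459 + ((122456 + (-110 + 1611)) - 94607) = -64459 + ((122456 + 1501) - 94607) = -64459 + (123957 - 94607) = -64459 + 29350 = -35109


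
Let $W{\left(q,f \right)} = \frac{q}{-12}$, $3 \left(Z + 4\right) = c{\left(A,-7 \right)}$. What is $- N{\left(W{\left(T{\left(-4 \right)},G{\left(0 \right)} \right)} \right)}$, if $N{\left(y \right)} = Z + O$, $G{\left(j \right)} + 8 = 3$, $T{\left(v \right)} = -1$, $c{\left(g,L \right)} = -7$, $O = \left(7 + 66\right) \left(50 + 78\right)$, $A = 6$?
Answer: $- \frac{28013}{3} \approx -9337.7$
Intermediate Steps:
$O = 9344$ ($O = 73 \cdot 128 = 9344$)
$G{\left(j \right)} = -5$ ($G{\left(j \right)} = -8 + 3 = -5$)
$Z = - \frac{19}{3}$ ($Z = -4 + \frac{1}{3} \left(-7\right) = -4 - \frac{7}{3} = - \frac{19}{3} \approx -6.3333$)
$W{\left(q,f \right)} = - \frac{q}{12}$ ($W{\left(q,f \right)} = q \left(- \frac{1}{12}\right) = - \frac{q}{12}$)
$N{\left(y \right)} = \frac{28013}{3}$ ($N{\left(y \right)} = - \frac{19}{3} + 9344 = \frac{28013}{3}$)
$- N{\left(W{\left(T{\left(-4 \right)},G{\left(0 \right)} \right)} \right)} = \left(-1\right) \frac{28013}{3} = - \frac{28013}{3}$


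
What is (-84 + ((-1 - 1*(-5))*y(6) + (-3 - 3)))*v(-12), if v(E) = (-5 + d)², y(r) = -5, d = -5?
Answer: -11000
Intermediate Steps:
v(E) = 100 (v(E) = (-5 - 5)² = (-10)² = 100)
(-84 + ((-1 - 1*(-5))*y(6) + (-3 - 3)))*v(-12) = (-84 + ((-1 - 1*(-5))*(-5) + (-3 - 3)))*100 = (-84 + ((-1 + 5)*(-5) - 6))*100 = (-84 + (4*(-5) - 6))*100 = (-84 + (-20 - 6))*100 = (-84 - 26)*100 = -110*100 = -11000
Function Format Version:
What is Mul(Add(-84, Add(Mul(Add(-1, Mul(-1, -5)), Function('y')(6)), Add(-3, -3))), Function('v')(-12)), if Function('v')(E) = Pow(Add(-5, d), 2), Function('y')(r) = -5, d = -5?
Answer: -11000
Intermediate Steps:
Function('v')(E) = 100 (Function('v')(E) = Pow(Add(-5, -5), 2) = Pow(-10, 2) = 100)
Mul(Add(-84, Add(Mul(Add(-1, Mul(-1, -5)), Function('y')(6)), Add(-3, -3))), Function('v')(-12)) = Mul(Add(-84, Add(Mul(Add(-1, Mul(-1, -5)), -5), Add(-3, -3))), 100) = Mul(Add(-84, Add(Mul(Add(-1, 5), -5), -6)), 100) = Mul(Add(-84, Add(Mul(4, -5), -6)), 100) = Mul(Add(-84, Add(-20, -6)), 100) = Mul(Add(-84, -26), 100) = Mul(-110, 100) = -11000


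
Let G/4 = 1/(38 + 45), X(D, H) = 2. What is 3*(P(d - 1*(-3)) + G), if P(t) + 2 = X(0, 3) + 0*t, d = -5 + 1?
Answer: 12/83 ≈ 0.14458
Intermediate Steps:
d = -4
P(t) = 0 (P(t) = -2 + (2 + 0*t) = -2 + (2 + 0) = -2 + 2 = 0)
G = 4/83 (G = 4/(38 + 45) = 4/83 ≈ 0.048193)
3*(P(d - 1*(-3)) + G) = 3*(0 + 4/83) = 3*(4/83) = 12/83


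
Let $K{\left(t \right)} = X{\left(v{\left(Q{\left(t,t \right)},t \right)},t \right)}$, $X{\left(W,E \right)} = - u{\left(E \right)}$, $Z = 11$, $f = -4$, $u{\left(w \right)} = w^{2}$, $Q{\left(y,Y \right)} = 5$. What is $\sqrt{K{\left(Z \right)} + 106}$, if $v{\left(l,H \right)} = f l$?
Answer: $i \sqrt{15} \approx 3.873 i$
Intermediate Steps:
$v{\left(l,H \right)} = - 4 l$
$X{\left(W,E \right)} = - E^{2}$
$K{\left(t \right)} = - t^{2}$
$\sqrt{K{\left(Z \right)} + 106} = \sqrt{- 11^{2} + 106} = \sqrt{\left(-1\right) 121 + 106} = \sqrt{-121 + 106} = \sqrt{-15} = i \sqrt{15}$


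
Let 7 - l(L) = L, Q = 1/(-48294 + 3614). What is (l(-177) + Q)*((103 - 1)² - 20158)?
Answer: -40094397363/22340 ≈ -1.7947e+6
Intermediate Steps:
Q = -1/44680 (Q = 1/(-44680) = -1/44680 ≈ -2.2381e-5)
l(L) = 7 - L
(l(-177) + Q)*((103 - 1)² - 20158) = ((7 - 1*(-177)) - 1/44680)*((103 - 1)² - 20158) = ((7 + 177) - 1/44680)*(102² - 20158) = (184 - 1/44680)*(10404 - 20158) = (8221119/44680)*(-9754) = -40094397363/22340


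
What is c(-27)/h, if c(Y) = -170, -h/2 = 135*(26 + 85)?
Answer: 17/2997 ≈ 0.0056723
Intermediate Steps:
h = -29970 (h = -270*(26 + 85) = -270*111 = -2*14985 = -29970)
c(-27)/h = -170/(-29970) = -170*(-1/29970) = 17/2997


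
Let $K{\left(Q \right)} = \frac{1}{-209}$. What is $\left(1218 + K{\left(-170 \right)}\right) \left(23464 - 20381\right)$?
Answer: $\frac{784811563}{209} \approx 3.7551 \cdot 10^{6}$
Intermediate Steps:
$K{\left(Q \right)} = - \frac{1}{209}$
$\left(1218 + K{\left(-170 \right)}\right) \left(23464 - 20381\right) = \left(1218 - \frac{1}{209}\right) \left(23464 - 20381\right) = \frac{254561}{209} \cdot 3083 = \frac{784811563}{209}$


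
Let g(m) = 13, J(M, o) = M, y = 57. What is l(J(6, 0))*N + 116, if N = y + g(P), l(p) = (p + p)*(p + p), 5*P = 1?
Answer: 10196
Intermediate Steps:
P = ⅕ (P = (⅕)*1 = ⅕ ≈ 0.20000)
l(p) = 4*p² (l(p) = (2*p)*(2*p) = 4*p²)
N = 70 (N = 57 + 13 = 70)
l(J(6, 0))*N + 116 = (4*6²)*70 + 116 = (4*36)*70 + 116 = 144*70 + 116 = 10080 + 116 = 10196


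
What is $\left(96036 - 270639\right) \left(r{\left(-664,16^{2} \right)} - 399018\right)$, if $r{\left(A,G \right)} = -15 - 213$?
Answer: $69709549338$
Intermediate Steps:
$r{\left(A,G \right)} = -228$
$\left(96036 - 270639\right) \left(r{\left(-664,16^{2} \right)} - 399018\right) = \left(96036 - 270639\right) \left(-228 - 399018\right) = \left(-174603\right) \left(-399246\right) = 69709549338$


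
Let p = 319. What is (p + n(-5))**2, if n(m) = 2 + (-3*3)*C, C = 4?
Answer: 81225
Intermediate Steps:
n(m) = -34 (n(m) = 2 - 3*3*4 = 2 - 9*4 = 2 - 36 = -34)
(p + n(-5))**2 = (319 - 34)**2 = 285**2 = 81225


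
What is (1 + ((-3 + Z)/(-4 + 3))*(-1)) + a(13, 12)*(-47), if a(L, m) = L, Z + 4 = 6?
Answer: -611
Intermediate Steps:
Z = 2 (Z = -4 + 6 = 2)
(1 + ((-3 + Z)/(-4 + 3))*(-1)) + a(13, 12)*(-47) = (1 + ((-3 + 2)/(-4 + 3))*(-1)) + 13*(-47) = (1 - 1/(-1)*(-1)) - 611 = (1 - 1*(-1)*(-1)) - 611 = (1 + 1*(-1)) - 611 = (1 - 1) - 611 = 0 - 611 = -611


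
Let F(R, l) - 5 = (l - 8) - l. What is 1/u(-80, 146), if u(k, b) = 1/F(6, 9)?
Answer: -3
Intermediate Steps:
F(R, l) = -3 (F(R, l) = 5 + ((l - 8) - l) = 5 + ((-8 + l) - l) = 5 - 8 = -3)
u(k, b) = -1/3 (u(k, b) = 1/(-3) = -1/3)
1/u(-80, 146) = 1/(-1/3) = -3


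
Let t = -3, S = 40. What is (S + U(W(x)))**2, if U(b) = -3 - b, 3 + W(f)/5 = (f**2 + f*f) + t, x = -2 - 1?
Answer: 529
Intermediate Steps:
x = -3
W(f) = -30 + 10*f**2 (W(f) = -15 + 5*((f**2 + f*f) - 3) = -15 + 5*((f**2 + f**2) - 3) = -15 + 5*(2*f**2 - 3) = -15 + 5*(-3 + 2*f**2) = -15 + (-15 + 10*f**2) = -30 + 10*f**2)
(S + U(W(x)))**2 = (40 + (-3 - (-30 + 10*(-3)**2)))**2 = (40 + (-3 - (-30 + 10*9)))**2 = (40 + (-3 - (-30 + 90)))**2 = (40 + (-3 - 1*60))**2 = (40 + (-3 - 60))**2 = (40 - 63)**2 = (-23)**2 = 529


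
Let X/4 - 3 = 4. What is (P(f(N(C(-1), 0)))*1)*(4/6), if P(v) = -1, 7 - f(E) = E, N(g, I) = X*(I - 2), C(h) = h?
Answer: -⅔ ≈ -0.66667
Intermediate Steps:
X = 28 (X = 12 + 4*4 = 12 + 16 = 28)
N(g, I) = -56 + 28*I (N(g, I) = 28*(I - 2) = 28*(-2 + I) = -56 + 28*I)
f(E) = 7 - E
(P(f(N(C(-1), 0)))*1)*(4/6) = (-1*1)*(4/6) = -4/6 = -1*⅔ = -⅔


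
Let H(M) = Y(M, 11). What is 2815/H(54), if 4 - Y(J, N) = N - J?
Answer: 2815/47 ≈ 59.894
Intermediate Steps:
Y(J, N) = 4 + J - N (Y(J, N) = 4 - (N - J) = 4 + (J - N) = 4 + J - N)
H(M) = -7 + M (H(M) = 4 + M - 1*11 = 4 + M - 11 = -7 + M)
2815/H(54) = 2815/(-7 + 54) = 2815/47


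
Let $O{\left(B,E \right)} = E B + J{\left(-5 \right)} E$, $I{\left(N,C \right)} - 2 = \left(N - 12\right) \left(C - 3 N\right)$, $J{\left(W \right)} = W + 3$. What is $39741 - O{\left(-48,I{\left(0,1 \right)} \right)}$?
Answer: $39241$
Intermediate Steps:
$J{\left(W \right)} = 3 + W$
$I{\left(N,C \right)} = 2 + \left(-12 + N\right) \left(C - 3 N\right)$ ($I{\left(N,C \right)} = 2 + \left(N - 12\right) \left(C - 3 N\right) = 2 + \left(-12 + N\right) \left(C - 3 N\right)$)
$O{\left(B,E \right)} = - 2 E + B E$ ($O{\left(B,E \right)} = E B + \left(3 - 5\right) E = B E - 2 E = - 2 E + B E$)
$39741 - O{\left(-48,I{\left(0,1 \right)} \right)} = 39741 - \left(2 - 12 - 3 \cdot 0^{2} + 36 \cdot 0 + 1 \cdot 0\right) \left(-2 - 48\right) = 39741 - \left(2 - 12 - 0 + 0 + 0\right) \left(-50\right) = 39741 - \left(2 - 12 + 0 + 0 + 0\right) \left(-50\right) = 39741 - \left(-10\right) \left(-50\right) = 39741 - 500 = 39241$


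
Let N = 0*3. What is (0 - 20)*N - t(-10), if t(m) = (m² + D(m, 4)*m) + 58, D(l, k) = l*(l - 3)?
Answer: 1142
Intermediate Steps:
N = 0
D(l, k) = l*(-3 + l)
t(m) = 58 + m² + m²*(-3 + m) (t(m) = (m² + (m*(-3 + m))*m) + 58 = (m² + m²*(-3 + m)) + 58 = 58 + m² + m²*(-3 + m))
(0 - 20)*N - t(-10) = (0 - 20)*0 - (58 + (-10)³ - 2*(-10)²) = -20*0 - (58 - 1000 - 2*100) = 0 - (58 - 1000 - 200) = 0 - 1*(-1142) = 0 + 1142 = 1142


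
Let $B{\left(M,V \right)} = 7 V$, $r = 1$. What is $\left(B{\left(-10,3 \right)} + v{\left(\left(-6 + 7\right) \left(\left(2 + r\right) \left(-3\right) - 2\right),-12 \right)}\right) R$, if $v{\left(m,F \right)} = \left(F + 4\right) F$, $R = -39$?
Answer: $-4563$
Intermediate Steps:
$v{\left(m,F \right)} = F \left(4 + F\right)$ ($v{\left(m,F \right)} = \left(4 + F\right) F = F \left(4 + F\right)$)
$\left(B{\left(-10,3 \right)} + v{\left(\left(-6 + 7\right) \left(\left(2 + r\right) \left(-3\right) - 2\right),-12 \right)}\right) R = \left(7 \cdot 3 - 12 \left(4 - 12\right)\right) \left(-39\right) = \left(21 - -96\right) \left(-39\right) = \left(21 + 96\right) \left(-39\right) = 117 \left(-39\right) = -4563$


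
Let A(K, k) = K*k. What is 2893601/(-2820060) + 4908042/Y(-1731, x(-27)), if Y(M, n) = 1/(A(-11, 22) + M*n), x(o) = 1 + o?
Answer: 619577311900791679/2820060 ≈ 2.1970e+11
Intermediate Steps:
Y(M, n) = 1/(-242 + M*n) (Y(M, n) = 1/(-11*22 + M*n) = 1/(-242 + M*n))
2893601/(-2820060) + 4908042/Y(-1731, x(-27)) = 2893601/(-2820060) + 4908042/(1/(-242 - 1731*(1 - 27))) = 2893601*(-1/2820060) + 4908042/(1/(-242 - 1731*(-26))) = -2893601/2820060 + 4908042/(1/(-242 + 45006)) = -2893601/2820060 + 4908042/(1/44764) = -2893601/2820060 + 4908042*44764 = -2893601/2820060 + 219703592088 = 619577311900791679/2820060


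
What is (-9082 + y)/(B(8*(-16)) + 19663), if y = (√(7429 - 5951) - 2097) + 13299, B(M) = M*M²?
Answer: -2120/2077489 - √1478/2077489 ≈ -0.0010390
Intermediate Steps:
B(M) = M³
y = 11202 + √1478 (y = (√1478 - 2097) + 13299 = (-2097 + √1478) + 13299 = 11202 + √1478 ≈ 11240.)
(-9082 + y)/(B(8*(-16)) + 19663) = (-9082 + (11202 + √1478))/((8*(-16))³ + 19663) = (2120 + √1478)/((-128)³ + 19663) = (2120 + √1478)/(-2097152 + 19663) = (2120 + √1478)/(-2077489) = (2120 + √1478)*(-1/2077489) = -2120/2077489 - √1478/2077489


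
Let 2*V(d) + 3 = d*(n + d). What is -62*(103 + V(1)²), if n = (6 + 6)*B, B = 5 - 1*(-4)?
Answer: -180544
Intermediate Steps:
B = 9 (B = 5 + 4 = 9)
n = 108 (n = (6 + 6)*9 = 12*9 = 108)
V(d) = -3/2 + d*(108 + d)/2 (V(d) = -3/2 + (d*(108 + d))/2 = -3/2 + d*(108 + d)/2)
-62*(103 + V(1)²) = -62*(103 + (-3/2 + (½)*1² + 54*1)²) = -62*(103 + (-3/2 + (½)*1 + 54)²) = -62*(103 + (-3/2 + ½ + 54)²) = -62*(103 + 53²) = -62*(103 + 2809) = -62*2912 = -180544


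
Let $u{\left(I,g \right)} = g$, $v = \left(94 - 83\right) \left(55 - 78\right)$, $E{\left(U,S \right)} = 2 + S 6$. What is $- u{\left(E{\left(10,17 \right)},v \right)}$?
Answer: $253$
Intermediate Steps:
$E{\left(U,S \right)} = 2 + 6 S$
$v = -253$ ($v = 11 \left(-23\right) = -253$)
$- u{\left(E{\left(10,17 \right)},v \right)} = \left(-1\right) \left(-253\right) = 253$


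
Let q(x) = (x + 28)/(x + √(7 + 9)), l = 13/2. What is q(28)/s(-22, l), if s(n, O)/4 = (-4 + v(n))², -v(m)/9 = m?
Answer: 7/602176 ≈ 1.1625e-5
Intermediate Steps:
v(m) = -9*m
l = 13/2 (l = 13*(½) = 13/2 ≈ 6.5000)
q(x) = (28 + x)/(4 + x) (q(x) = (28 + x)/(x + √16) = (28 + x)/(x + 4) = (28 + x)/(4 + x))
s(n, O) = 4*(-4 - 9*n)²
q(28)/s(-22, l) = ((28 + 28)/(4 + 28))/((4*(4 + 9*(-22))²)) = (56/32)/((4*(4 - 198)²)) = ((1/32)*56)/((4*(-194)²)) = 7/(4*((4*37636))) = (7/4)/150544 = (7/4)*(1/150544) = 7/602176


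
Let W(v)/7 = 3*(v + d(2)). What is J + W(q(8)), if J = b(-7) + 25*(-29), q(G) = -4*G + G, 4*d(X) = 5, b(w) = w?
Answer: -4839/4 ≈ -1209.8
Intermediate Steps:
d(X) = 5/4 (d(X) = (¼)*5 = 5/4)
q(G) = -3*G
W(v) = 105/4 + 21*v (W(v) = 7*(3*(v + 5/4)) = 7*(3*(5/4 + v)) = 7*(15/4 + 3*v) = 105/4 + 21*v)
J = -732 (J = -7 + 25*(-29) = -7 - 725 = -732)
J + W(q(8)) = -732 + (105/4 + 21*(-3*8)) = -732 + (105/4 + 21*(-24)) = -732 + (105/4 - 504) = -732 - 1911/4 = -4839/4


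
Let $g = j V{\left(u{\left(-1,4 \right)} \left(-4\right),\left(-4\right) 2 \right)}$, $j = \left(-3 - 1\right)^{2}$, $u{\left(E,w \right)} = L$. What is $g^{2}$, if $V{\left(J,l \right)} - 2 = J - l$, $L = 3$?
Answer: $1024$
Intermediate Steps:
$u{\left(E,w \right)} = 3$
$V{\left(J,l \right)} = 2 + J - l$ ($V{\left(J,l \right)} = 2 + \left(J - l\right) = 2 + J - l$)
$j = 16$ ($j = \left(-4\right)^{2} = 16$)
$g = -32$ ($g = 16 \left(2 + 3 \left(-4\right) - \left(-4\right) 2\right) = 16 \left(2 - 12 - -8\right) = 16 \left(2 - 12 + 8\right) = 16 \left(-2\right) = -32$)
$g^{2} = \left(-32\right)^{2} = 1024$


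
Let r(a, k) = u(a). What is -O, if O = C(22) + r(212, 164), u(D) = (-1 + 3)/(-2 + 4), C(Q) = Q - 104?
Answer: 81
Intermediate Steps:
C(Q) = -104 + Q
u(D) = 1 (u(D) = 2/2 = 2*(½) = 1)
r(a, k) = 1
O = -81 (O = (-104 + 22) + 1 = -82 + 1 = -81)
-O = -1*(-81) = 81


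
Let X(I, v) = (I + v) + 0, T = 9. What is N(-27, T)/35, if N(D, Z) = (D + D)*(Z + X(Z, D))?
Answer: 486/35 ≈ 13.886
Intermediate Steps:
X(I, v) = I + v
N(D, Z) = 2*D*(D + 2*Z) (N(D, Z) = (D + D)*(Z + (Z + D)) = (2*D)*(Z + (D + Z)) = (2*D)*(D + 2*Z) = 2*D*(D + 2*Z))
N(-27, T)/35 = (2*(-27)*(-27 + 2*9))/35 = (2*(-27)*(-27 + 18))/35 = (2*(-27)*(-9))/35 = (1/35)*486 = 486/35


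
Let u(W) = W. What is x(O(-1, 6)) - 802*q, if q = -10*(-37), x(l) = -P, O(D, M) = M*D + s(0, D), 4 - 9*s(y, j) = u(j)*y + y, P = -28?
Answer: -296712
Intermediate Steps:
s(y, j) = 4/9 - y/9 - j*y/9 (s(y, j) = 4/9 - (j*y + y)/9 = 4/9 - (y + j*y)/9 = 4/9 + (-y/9 - j*y/9) = 4/9 - y/9 - j*y/9)
O(D, M) = 4/9 + D*M (O(D, M) = M*D + (4/9 - 1/9*0 - 1/9*D*0) = D*M + (4/9 + 0 + 0) = D*M + 4/9 = 4/9 + D*M)
x(l) = 28 (x(l) = -1*(-28) = 28)
q = 370
x(O(-1, 6)) - 802*q = 28 - 802*370 = 28 - 296740 = -296712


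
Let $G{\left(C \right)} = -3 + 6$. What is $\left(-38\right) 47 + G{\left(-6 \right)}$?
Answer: $-1783$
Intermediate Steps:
$G{\left(C \right)} = 3$
$\left(-38\right) 47 + G{\left(-6 \right)} = \left(-38\right) 47 + 3 = -1786 + 3 = -1783$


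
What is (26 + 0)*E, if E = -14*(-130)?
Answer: 47320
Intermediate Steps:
E = 1820
(26 + 0)*E = (26 + 0)*1820 = 26*1820 = 47320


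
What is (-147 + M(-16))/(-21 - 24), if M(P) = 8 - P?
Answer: 41/15 ≈ 2.7333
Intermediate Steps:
(-147 + M(-16))/(-21 - 24) = (-147 + (8 - 1*(-16)))/(-21 - 24) = (-147 + (8 + 16))/(-45) = (-147 + 24)*(-1/45) = -123*(-1/45) = 41/15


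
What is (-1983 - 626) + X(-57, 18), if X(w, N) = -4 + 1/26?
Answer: -67937/26 ≈ -2613.0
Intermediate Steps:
X(w, N) = -103/26 (X(w, N) = -4 + 1/26 = -103/26)
(-1983 - 626) + X(-57, 18) = (-1983 - 626) - 103/26 = -2609 - 103/26 = -67937/26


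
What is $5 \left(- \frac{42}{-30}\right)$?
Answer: $7$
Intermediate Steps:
$5 \left(- \frac{42}{-30}\right) = 5 \left(\left(-42\right) \left(- \frac{1}{30}\right)\right) = 5 \cdot \frac{7}{5} = 7$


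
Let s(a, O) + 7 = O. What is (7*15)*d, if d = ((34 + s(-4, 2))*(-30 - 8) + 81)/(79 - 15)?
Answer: -107205/64 ≈ -1675.1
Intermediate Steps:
s(a, O) = -7 + O
d = -1021/64 (d = ((34 + (-7 + 2))*(-30 - 8) + 81)/(79 - 15) = ((34 - 5)*(-38) + 81)/64 = (29*(-38) + 81)*(1/64) = (-1102 + 81)*(1/64) = -1021*1/64 = -1021/64 ≈ -15.953)
(7*15)*d = (7*15)*(-1021/64) = 105*(-1021/64) = -107205/64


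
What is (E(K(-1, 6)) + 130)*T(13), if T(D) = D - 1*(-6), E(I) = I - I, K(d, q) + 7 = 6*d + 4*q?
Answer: 2470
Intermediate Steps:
K(d, q) = -7 + 4*q + 6*d (K(d, q) = -7 + (6*d + 4*q) = -7 + (4*q + 6*d) = -7 + 4*q + 6*d)
E(I) = 0
T(D) = 6 + D (T(D) = D + 6 = 6 + D)
(E(K(-1, 6)) + 130)*T(13) = (0 + 130)*(6 + 13) = 130*19 = 2470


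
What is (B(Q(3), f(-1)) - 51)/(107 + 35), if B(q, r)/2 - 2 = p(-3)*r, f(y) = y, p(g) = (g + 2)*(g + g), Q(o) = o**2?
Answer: -59/142 ≈ -0.41549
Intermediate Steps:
p(g) = 2*g*(2 + g) (p(g) = (2 + g)*(2*g) = 2*g*(2 + g))
B(q, r) = 4 + 12*r (B(q, r) = 4 + 2*((2*(-3)*(2 - 3))*r) = 4 + 2*((2*(-3)*(-1))*r) = 4 + 2*(6*r) = 4 + 12*r)
(B(Q(3), f(-1)) - 51)/(107 + 35) = ((4 + 12*(-1)) - 51)/(107 + 35) = ((4 - 12) - 51)/142 = (-8 - 51)*(1/142) = -59*1/142 = -59/142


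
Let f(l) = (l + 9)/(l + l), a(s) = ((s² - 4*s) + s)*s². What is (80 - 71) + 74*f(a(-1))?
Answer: 517/4 ≈ 129.25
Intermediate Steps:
a(s) = s²*(s² - 3*s) (a(s) = (s² - 3*s)*s² = s²*(s² - 3*s))
f(l) = (9 + l)/(2*l) (f(l) = (9 + l)/((2*l)) = (9 + l)*(1/(2*l)) = (9 + l)/(2*l))
(80 - 71) + 74*f(a(-1)) = (80 - 71) + 74*((9 + (-1)³*(-3 - 1))/(2*(((-1)³*(-3 - 1))))) = 9 + 74*((9 - 1*(-4))/(2*((-1*(-4))))) = 9 + 74*((½)*(9 + 4)/4) = 9 + 74*((½)*(¼)*13) = 9 + 74*(13/8) = 9 + 481/4 = 517/4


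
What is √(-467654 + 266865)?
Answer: I*√200789 ≈ 448.09*I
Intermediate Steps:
√(-467654 + 266865) = √(-200789) = I*√200789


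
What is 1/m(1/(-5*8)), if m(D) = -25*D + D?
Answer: 5/3 ≈ 1.6667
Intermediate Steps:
m(D) = -24*D
1/m(1/(-5*8)) = 1/(-24/((-5*8))) = 1/(-24/(-40)) = 1/(-24*(-1/40)) = 1/(3/5) = 5/3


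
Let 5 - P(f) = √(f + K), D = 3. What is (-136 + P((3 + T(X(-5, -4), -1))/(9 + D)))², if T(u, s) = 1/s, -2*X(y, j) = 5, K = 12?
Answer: (786 + √438)²/36 ≈ 18087.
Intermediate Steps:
X(y, j) = -5/2 (X(y, j) = -½*5 = -5/2)
P(f) = 5 - √(12 + f) (P(f) = 5 - √(f + 12) = 5 - √(12 + f))
(-136 + P((3 + T(X(-5, -4), -1))/(9 + D)))² = (-136 + (5 - √(12 + (3 + 1/(-1))/(9 + 3))))² = (-136 + (5 - √(12 + (3 - 1)/12)))² = (-136 + (5 - √(12 + 2*(1/12))))² = (-136 + (5 - √(12 + ⅙)))² = (-136 + (5 - √(73/6)))² = (-136 + (5 - √438/6))² = (-131 - √438/6)²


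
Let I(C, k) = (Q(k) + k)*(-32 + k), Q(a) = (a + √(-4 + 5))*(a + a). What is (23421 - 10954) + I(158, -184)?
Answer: -14494093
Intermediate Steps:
Q(a) = 2*a*(1 + a) (Q(a) = (a + √1)*(2*a) = (a + 1)*(2*a) = (1 + a)*(2*a) = 2*a*(1 + a))
I(C, k) = (-32 + k)*(k + 2*k*(1 + k)) (I(C, k) = (2*k*(1 + k) + k)*(-32 + k) = (k + 2*k*(1 + k))*(-32 + k) = (-32 + k)*(k + 2*k*(1 + k)))
(23421 - 10954) + I(158, -184) = (23421 - 10954) - 184*(-96 - 61*(-184) + 2*(-184)²) = 12467 - 184*(-96 + 11224 + 2*33856) = 12467 - 184*(-96 + 11224 + 67712) = 12467 - 184*78840 = 12467 - 14506560 = -14494093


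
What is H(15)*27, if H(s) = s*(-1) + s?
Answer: 0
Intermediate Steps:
H(s) = 0 (H(s) = -s + s = 0)
H(15)*27 = 0*27 = 0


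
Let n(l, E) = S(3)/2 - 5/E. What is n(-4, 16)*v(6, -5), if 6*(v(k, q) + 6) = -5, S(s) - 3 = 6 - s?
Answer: -1763/96 ≈ -18.365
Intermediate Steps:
S(s) = 9 - s (S(s) = 3 + (6 - s) = 9 - s)
n(l, E) = 3 - 5/E (n(l, E) = (9 - 1*3)/2 - 5/E = (9 - 3)*(½) - 5/E = 6*(½) - 5/E = 3 - 5/E)
v(k, q) = -41/6 (v(k, q) = -6 + (⅙)*(-5) = -6 - ⅚ = -41/6)
n(-4, 16)*v(6, -5) = (3 - 5/16)*(-41/6) = (43/16)*(-41/6) = -1763/96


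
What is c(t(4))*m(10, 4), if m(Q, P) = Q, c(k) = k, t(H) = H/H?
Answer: 10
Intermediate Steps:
t(H) = 1
c(t(4))*m(10, 4) = 1*10 = 10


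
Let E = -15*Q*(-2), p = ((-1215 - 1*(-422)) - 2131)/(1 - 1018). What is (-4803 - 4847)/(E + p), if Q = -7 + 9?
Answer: -4907025/31972 ≈ -153.48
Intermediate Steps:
Q = 2
p = 2924/1017 (p = ((-1215 + 422) - 2131)/(-1017) = (-793 - 2131)*(-1/1017) = -2924*(-1/1017) = 2924/1017 ≈ 2.8751)
E = 60 (E = -15*2*(-2) = -30*(-2) = 60)
(-4803 - 4847)/(E + p) = (-4803 - 4847)/(60 + 2924/1017) = -9650/63944/1017 = -9650*1017/63944 = -4907025/31972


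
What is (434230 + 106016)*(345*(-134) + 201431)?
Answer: 83846719446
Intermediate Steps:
(434230 + 106016)*(345*(-134) + 201431) = 540246*(-46230 + 201431) = 540246*155201 = 83846719446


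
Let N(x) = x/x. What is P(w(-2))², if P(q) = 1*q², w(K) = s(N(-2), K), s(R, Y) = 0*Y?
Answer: 0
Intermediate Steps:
N(x) = 1
s(R, Y) = 0
w(K) = 0
P(q) = q²
P(w(-2))² = (0²)² = 0² = 0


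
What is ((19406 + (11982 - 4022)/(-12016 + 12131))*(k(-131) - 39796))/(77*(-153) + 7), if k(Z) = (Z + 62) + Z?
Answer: 1279672020/19343 ≈ 66157.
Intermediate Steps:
k(Z) = 62 + 2*Z (k(Z) = (62 + Z) + Z = 62 + 2*Z)
((19406 + (11982 - 4022)/(-12016 + 12131))*(k(-131) - 39796))/(77*(-153) + 7) = ((19406 + (11982 - 4022)/(-12016 + 12131))*((62 + 2*(-131)) - 39796))/(77*(-153) + 7) = ((19406 + 7960/115)*((62 - 262) - 39796))/(-11781 + 7) = ((19406 + 7960*(1/115))*(-200 - 39796))/(-11774) = ((19406 + 1592/23)*(-39996))*(-1/11774) = ((447930/23)*(-39996))*(-1/11774) = -17915408280/23*(-1/11774) = 1279672020/19343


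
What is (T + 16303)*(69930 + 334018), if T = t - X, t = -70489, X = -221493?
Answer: 67583328036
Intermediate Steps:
T = 151004 (T = -70489 - 1*(-221493) = -70489 + 221493 = 151004)
(T + 16303)*(69930 + 334018) = (151004 + 16303)*(69930 + 334018) = 167307*403948 = 67583328036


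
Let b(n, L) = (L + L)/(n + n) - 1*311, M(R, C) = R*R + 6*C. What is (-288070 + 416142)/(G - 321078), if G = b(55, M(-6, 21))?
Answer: -7043960/17676233 ≈ -0.39850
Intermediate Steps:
M(R, C) = R**2 + 6*C
b(n, L) = -311 + L/n (b(n, L) = (2*L)/((2*n)) - 311 = (2*L)*(1/(2*n)) - 311 = L/n - 311 = -311 + L/n)
G = -16943/55 (G = -311 + ((-6)**2 + 6*21)/55 = -311 + (36 + 126)*(1/55) = -311 + 162*(1/55) = -311 + 162/55 = -16943/55 ≈ -308.05)
(-288070 + 416142)/(G - 321078) = (-288070 + 416142)/(-16943/55 - 321078) = 128072/(-17676233/55) = 128072*(-55/17676233) = -7043960/17676233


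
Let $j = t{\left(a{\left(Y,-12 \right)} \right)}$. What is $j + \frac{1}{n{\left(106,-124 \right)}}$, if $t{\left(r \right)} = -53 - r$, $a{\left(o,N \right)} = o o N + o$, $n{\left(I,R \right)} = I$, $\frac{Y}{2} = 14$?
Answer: $\frac{988663}{106} \approx 9327.0$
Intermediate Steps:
$Y = 28$ ($Y = 2 \cdot 14 = 28$)
$a{\left(o,N \right)} = o + N o^{2}$ ($a{\left(o,N \right)} = o^{2} N + o = N o^{2} + o = o + N o^{2}$)
$j = 9327$ ($j = -53 - 28 \left(1 - 336\right) = -53 - 28 \left(-335\right) = -53 - -9380 = -53 + 9380 = 9327$)
$j + \frac{1}{n{\left(106,-124 \right)}} = 9327 + \frac{1}{106} = \frac{988663}{106}$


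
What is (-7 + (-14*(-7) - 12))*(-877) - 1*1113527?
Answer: -1182810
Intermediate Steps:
(-7 + (-14*(-7) - 12))*(-877) - 1*1113527 = (-7 + (98 - 12))*(-877) - 1113527 = (-7 + 86)*(-877) - 1113527 = 79*(-877) - 1113527 = -69283 - 1113527 = -1182810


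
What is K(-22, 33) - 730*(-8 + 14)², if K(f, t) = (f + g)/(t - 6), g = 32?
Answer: -709550/27 ≈ -26280.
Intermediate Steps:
K(f, t) = (32 + f)/(-6 + t) (K(f, t) = (f + 32)/(t - 6) = (32 + f)/(-6 + t))
K(-22, 33) - 730*(-8 + 14)² = (32 - 22)/(-6 + 33) - 730*(-8 + 14)² = 10/27 - 730*6² = (1/27)*10 - 730*36 = 10/27 - 26280 = -709550/27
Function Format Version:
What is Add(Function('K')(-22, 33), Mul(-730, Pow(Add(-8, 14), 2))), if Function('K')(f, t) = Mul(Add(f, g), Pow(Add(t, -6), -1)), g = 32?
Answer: Rational(-709550, 27) ≈ -26280.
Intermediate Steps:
Function('K')(f, t) = Mul(Pow(Add(-6, t), -1), Add(32, f)) (Function('K')(f, t) = Mul(Add(f, 32), Pow(Add(t, -6), -1)) = Mul(Add(32, f), Pow(Add(-6, t), -1)) = Mul(Pow(Add(-6, t), -1), Add(32, f)))
Add(Function('K')(-22, 33), Mul(-730, Pow(Add(-8, 14), 2))) = Add(Mul(Pow(Add(-6, 33), -1), Add(32, -22)), Mul(-730, Pow(Add(-8, 14), 2))) = Add(Mul(Pow(27, -1), 10), Mul(-730, Pow(6, 2))) = Add(Mul(Rational(1, 27), 10), Mul(-730, 36)) = Add(Rational(10, 27), -26280) = Rational(-709550, 27)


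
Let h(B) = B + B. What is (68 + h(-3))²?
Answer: 3844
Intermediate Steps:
h(B) = 2*B
(68 + h(-3))² = (68 + 2*(-3))² = (68 - 6)² = 62² = 3844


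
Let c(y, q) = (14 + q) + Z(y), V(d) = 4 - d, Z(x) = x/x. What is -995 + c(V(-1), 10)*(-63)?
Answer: -2570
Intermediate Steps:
Z(x) = 1
c(y, q) = 15 + q (c(y, q) = (14 + q) + 1 = 15 + q)
-995 + c(V(-1), 10)*(-63) = -995 + (15 + 10)*(-63) = -995 + 25*(-63) = -995 - 1575 = -2570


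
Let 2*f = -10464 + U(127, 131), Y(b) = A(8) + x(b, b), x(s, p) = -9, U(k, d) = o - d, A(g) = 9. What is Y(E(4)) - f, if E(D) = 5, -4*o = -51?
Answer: 42329/8 ≈ 5291.1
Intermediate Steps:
o = 51/4 (o = -¼*(-51) = 51/4 ≈ 12.750)
U(k, d) = 51/4 - d
Y(b) = 0 (Y(b) = 9 - 9 = 0)
f = -42329/8 (f = (-10464 + (51/4 - 1*131))/2 = (-10464 + (51/4 - 131))/2 = (-10464 - 473/4)/2 = (½)*(-42329/4) = -42329/8 ≈ -5291.1)
Y(E(4)) - f = 0 - 1*(-42329/8) = 0 + 42329/8 = 42329/8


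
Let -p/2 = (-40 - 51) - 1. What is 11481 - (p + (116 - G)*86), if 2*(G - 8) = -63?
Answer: -700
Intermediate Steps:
G = -47/2 (G = 8 + (1/2)*(-63) = 8 - 63/2 = -47/2 ≈ -23.500)
p = 184 (p = -2*((-40 - 51) - 1) = -2*(-91 - 1) = -2*(-92) = 184)
11481 - (p + (116 - G)*86) = 11481 - (184 + (116 - 1*(-47/2))*86) = 11481 - (184 + (116 + 47/2)*86) = 11481 - (184 + (279/2)*86) = 11481 - (184 + 11997) = 11481 - 1*12181 = 11481 - 12181 = -700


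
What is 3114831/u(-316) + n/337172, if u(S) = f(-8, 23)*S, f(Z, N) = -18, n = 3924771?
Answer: 1131390185/2023032 ≈ 559.25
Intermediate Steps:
u(S) = -18*S
3114831/u(-316) + n/337172 = 3114831/((-18*(-316))) + 3924771/337172 = 3114831/5688 + 3924771*(1/337172) = 3114831*(1/5688) + 3924771/337172 = 1038277/1896 + 3924771/337172 = 1131390185/2023032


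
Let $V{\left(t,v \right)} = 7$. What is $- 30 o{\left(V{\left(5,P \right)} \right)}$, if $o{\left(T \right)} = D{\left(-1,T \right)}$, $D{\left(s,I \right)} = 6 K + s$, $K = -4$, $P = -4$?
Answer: $750$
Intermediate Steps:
$D{\left(s,I \right)} = -24 + s$ ($D{\left(s,I \right)} = 6 \left(-4\right) + s = -24 + s$)
$o{\left(T \right)} = -25$ ($o{\left(T \right)} = -24 - 1 = -25$)
$- 30 o{\left(V{\left(5,P \right)} \right)} = \left(-30\right) \left(-25\right) = 750$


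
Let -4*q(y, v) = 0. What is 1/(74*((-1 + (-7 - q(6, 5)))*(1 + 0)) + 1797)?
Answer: 1/1205 ≈ 0.00082988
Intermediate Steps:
q(y, v) = 0 (q(y, v) = -¼*0 = 0)
1/(74*((-1 + (-7 - q(6, 5)))*(1 + 0)) + 1797) = 1/(74*((-1 + (-7 - 1*0))*(1 + 0)) + 1797) = 1/(74*((-1 + (-7 + 0))*1) + 1797) = 1/(74*((-1 - 7)*1) + 1797) = 1/(74*(-8*1) + 1797) = 1/(74*(-8) + 1797) = 1/(-592 + 1797) = 1/1205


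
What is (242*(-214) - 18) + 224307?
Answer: 172501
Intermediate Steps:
(242*(-214) - 18) + 224307 = (-51788 - 18) + 224307 = -51806 + 224307 = 172501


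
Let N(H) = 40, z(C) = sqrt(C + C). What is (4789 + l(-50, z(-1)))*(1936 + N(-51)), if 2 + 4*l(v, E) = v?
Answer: 9437376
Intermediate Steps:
z(C) = sqrt(2)*sqrt(C) (z(C) = sqrt(2*C) = sqrt(2)*sqrt(C))
l(v, E) = -1/2 + v/4
(4789 + l(-50, z(-1)))*(1936 + N(-51)) = (4789 + (-1/2 + (1/4)*(-50)))*(1936 + 40) = (4789 + (-1/2 - 25/2))*1976 = (4789 - 13)*1976 = 4776*1976 = 9437376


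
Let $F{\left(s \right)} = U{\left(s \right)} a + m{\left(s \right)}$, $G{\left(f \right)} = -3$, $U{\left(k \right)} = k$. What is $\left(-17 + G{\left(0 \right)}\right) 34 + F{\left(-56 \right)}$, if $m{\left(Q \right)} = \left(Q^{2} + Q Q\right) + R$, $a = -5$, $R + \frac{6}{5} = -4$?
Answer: $\frac{29334}{5} \approx 5866.8$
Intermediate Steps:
$R = - \frac{26}{5}$ ($R = - \frac{6}{5} - 4 = - \frac{26}{5} \approx -5.2$)
$m{\left(Q \right)} = - \frac{26}{5} + 2 Q^{2}$ ($m{\left(Q \right)} = \left(Q^{2} + Q Q\right) - \frac{26}{5} = \left(Q^{2} + Q^{2}\right) - \frac{26}{5} = 2 Q^{2} - \frac{26}{5} = - \frac{26}{5} + 2 Q^{2}$)
$F{\left(s \right)} = - \frac{26}{5} - 5 s + 2 s^{2}$ ($F{\left(s \right)} = s \left(-5\right) + \left(- \frac{26}{5} + 2 s^{2}\right) = - 5 s + \left(- \frac{26}{5} + 2 s^{2}\right) = - \frac{26}{5} - 5 s + 2 s^{2}$)
$\left(-17 + G{\left(0 \right)}\right) 34 + F{\left(-56 \right)} = \left(-17 - 3\right) 34 - \left(- \frac{1374}{5} - 6272\right) = \left(-20\right) 34 + \left(- \frac{26}{5} + 280 + 2 \cdot 3136\right) = -680 + \left(- \frac{26}{5} + 280 + 6272\right) = -680 + \frac{32734}{5} = \frac{29334}{5}$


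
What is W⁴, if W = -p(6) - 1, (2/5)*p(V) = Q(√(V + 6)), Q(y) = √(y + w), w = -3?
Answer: (2 + 5*√(-3 + 2*√3))⁴/16 ≈ 53.391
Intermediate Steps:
Q(y) = √(-3 + y) (Q(y) = √(y - 3) = √(-3 + y))
p(V) = 5*√(-3 + √(6 + V))/2 (p(V) = 5*√(-3 + √(V + 6))/2 = 5*√(-3 + √(6 + V))/2)
W = -1 - 5*√(-3 + 2*√3)/2 (W = -5*√(-3 + √(6 + 6))/2 - 1 = -5*√(-3 + √12)/2 - 1 = -5*√(-3 + 2*√3)/2 - 1 = -1 - 5*√(-3 + 2*√3)/2 ≈ -2.7031)
W⁴ = (-1 - 5*√(-3 + 2*√3)/2)⁴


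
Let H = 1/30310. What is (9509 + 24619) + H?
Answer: 1034419681/30310 ≈ 34128.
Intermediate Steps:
H = 1/30310 ≈ 3.2992e-5
(9509 + 24619) + H = (9509 + 24619) + 1/30310 = 34128 + 1/30310 = 1034419681/30310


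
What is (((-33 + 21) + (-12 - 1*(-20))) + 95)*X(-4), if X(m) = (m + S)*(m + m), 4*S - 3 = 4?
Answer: 1638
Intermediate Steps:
S = 7/4 (S = ¾ + (¼)*4 = ¾ + 1 = 7/4 ≈ 1.7500)
X(m) = 2*m*(7/4 + m) (X(m) = (m + 7/4)*(m + m) = (7/4 + m)*(2*m) = 2*m*(7/4 + m))
(((-33 + 21) + (-12 - 1*(-20))) + 95)*X(-4) = (((-33 + 21) + (-12 - 1*(-20))) + 95)*((½)*(-4)*(7 + 4*(-4))) = ((-12 + (-12 + 20)) + 95)*((½)*(-4)*(7 - 16)) = ((-12 + 8) + 95)*((½)*(-4)*(-9)) = (-4 + 95)*18 = 91*18 = 1638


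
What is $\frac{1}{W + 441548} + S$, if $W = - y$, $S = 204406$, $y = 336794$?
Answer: $\frac{21412346125}{104754} \approx 2.0441 \cdot 10^{5}$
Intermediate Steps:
$W = -336794$ ($W = \left(-1\right) 336794 = -336794$)
$\frac{1}{W + 441548} + S = \frac{1}{-336794 + 441548} + 204406 = \frac{1}{104754} + 204406 = \frac{21412346125}{104754}$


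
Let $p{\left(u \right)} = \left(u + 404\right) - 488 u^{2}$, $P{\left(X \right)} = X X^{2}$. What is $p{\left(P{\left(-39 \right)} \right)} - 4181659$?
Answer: $-1717151195942$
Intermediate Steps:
$P{\left(X \right)} = X^{3}$
$p{\left(u \right)} = 404 + u - 488 u^{2}$ ($p{\left(u \right)} = \left(404 + u\right) - 488 u^{2} = 404 + u - 488 u^{2}$)
$p{\left(P{\left(-39 \right)} \right)} - 4181659 = \left(404 + \left(-39\right)^{3} - 488 \left(\left(-39\right)^{3}\right)^{2}\right) - 4181659 = \left(404 - 59319 - 488 \left(-59319\right)^{2}\right) - 4181659 = \left(404 - 59319 - 1717146955368\right) - 4181659 = -1717147014283 - 4181659 = -1717151195942$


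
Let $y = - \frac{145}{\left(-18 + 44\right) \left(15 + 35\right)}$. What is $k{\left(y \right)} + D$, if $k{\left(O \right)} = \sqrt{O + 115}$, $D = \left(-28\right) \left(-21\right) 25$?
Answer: $14700 + \frac{3 \sqrt{215735}}{130} \approx 14711.0$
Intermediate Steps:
$D = 14700$ ($D = 588 \cdot 25 = 14700$)
$y = - \frac{29}{260}$ ($y = - \frac{145}{26 \cdot 50} = - \frac{145}{1300} = \left(-145\right) \frac{1}{1300} = - \frac{29}{260} \approx -0.11154$)
$k{\left(O \right)} = \sqrt{115 + O}$
$k{\left(y \right)} + D = \sqrt{115 - \frac{29}{260}} + 14700 = \sqrt{\frac{29871}{260}} + 14700 = \frac{3 \sqrt{215735}}{130} + 14700 = 14700 + \frac{3 \sqrt{215735}}{130}$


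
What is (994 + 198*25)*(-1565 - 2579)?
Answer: -24631936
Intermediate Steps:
(994 + 198*25)*(-1565 - 2579) = (994 + 4950)*(-4144) = 5944*(-4144) = -24631936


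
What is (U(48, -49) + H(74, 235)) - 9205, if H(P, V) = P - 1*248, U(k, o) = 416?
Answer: -8963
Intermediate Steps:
H(P, V) = -248 + P (H(P, V) = P - 248 = -248 + P)
(U(48, -49) + H(74, 235)) - 9205 = (416 + (-248 + 74)) - 9205 = (416 - 174) - 9205 = 242 - 9205 = -8963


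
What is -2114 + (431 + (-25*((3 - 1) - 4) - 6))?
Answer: -1639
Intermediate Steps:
-2114 + (431 + (-25*((3 - 1) - 4) - 6)) = -2114 + (431 + (-25*(2 - 4) - 6)) = -2114 + (431 + (-25*(-2) - 6)) = -2114 + (431 + (50 - 6)) = -2114 + (431 + 44) = -2114 + 475 = -1639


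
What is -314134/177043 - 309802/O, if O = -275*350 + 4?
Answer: 12307067261/8519840289 ≈ 1.4445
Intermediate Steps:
O = -96246 (O = -96250 + 4 = -96246)
-314134/177043 - 309802/O = -314134/177043 - 309802/(-96246) = -314134*1/177043 - 309802*(-1/96246) = -314134/177043 + 154901/48123 = 12307067261/8519840289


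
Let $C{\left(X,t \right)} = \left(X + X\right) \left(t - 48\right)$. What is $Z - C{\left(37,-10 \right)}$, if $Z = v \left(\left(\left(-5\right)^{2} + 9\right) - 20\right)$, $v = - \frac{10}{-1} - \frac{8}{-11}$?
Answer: $\frac{48864}{11} \approx 4442.2$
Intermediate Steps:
$v = \frac{118}{11}$ ($v = \left(-10\right) \left(-1\right) - - \frac{8}{11} = 10 + \frac{8}{11} = \frac{118}{11} \approx 10.727$)
$C{\left(X,t \right)} = 2 X \left(-48 + t\right)$
$Z = \frac{1652}{11}$ ($Z = \frac{118 \left(\left(\left(-5\right)^{2} + 9\right) - 20\right)}{11} = \frac{118 \left(\left(25 + 9\right) - 20\right)}{11} = \frac{118 \left(34 - 20\right)}{11} = \frac{118}{11} \cdot 14 = \frac{1652}{11} \approx 150.18$)
$Z - C{\left(37,-10 \right)} = \frac{1652}{11} - 2 \cdot 37 \left(-48 - 10\right) = \frac{1652}{11} - 2 \cdot 37 \left(-58\right) = \frac{1652}{11} - -4292 = \frac{1652}{11} + 4292 = \frac{48864}{11}$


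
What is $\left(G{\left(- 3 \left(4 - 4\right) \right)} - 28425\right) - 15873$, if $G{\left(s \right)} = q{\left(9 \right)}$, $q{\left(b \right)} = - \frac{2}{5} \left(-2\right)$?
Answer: $- \frac{221486}{5} \approx -44297.0$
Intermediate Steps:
$q{\left(b \right)} = \frac{4}{5}$ ($q{\left(b \right)} = \left(-2\right) \frac{1}{5} \left(-2\right) = \left(- \frac{2}{5}\right) \left(-2\right) = \frac{4}{5}$)
$G{\left(s \right)} = \frac{4}{5}$
$\left(G{\left(- 3 \left(4 - 4\right) \right)} - 28425\right) - 15873 = \left(\frac{4}{5} - 28425\right) - 15873 = - \frac{142121}{5} - 15873 = - \frac{221486}{5}$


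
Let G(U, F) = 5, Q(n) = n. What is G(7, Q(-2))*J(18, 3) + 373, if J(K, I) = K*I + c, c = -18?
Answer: 553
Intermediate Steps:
J(K, I) = -18 + I*K (J(K, I) = K*I - 18 = I*K - 18 = -18 + I*K)
G(7, Q(-2))*J(18, 3) + 373 = 5*(-18 + 3*18) + 373 = 5*(-18 + 54) + 373 = 5*36 + 373 = 180 + 373 = 553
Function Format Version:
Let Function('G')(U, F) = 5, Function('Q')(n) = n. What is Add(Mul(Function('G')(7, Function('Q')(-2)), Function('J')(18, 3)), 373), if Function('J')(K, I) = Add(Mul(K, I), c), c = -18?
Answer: 553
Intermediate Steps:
Function('J')(K, I) = Add(-18, Mul(I, K)) (Function('J')(K, I) = Add(Mul(K, I), -18) = Add(Mul(I, K), -18) = Add(-18, Mul(I, K)))
Add(Mul(Function('G')(7, Function('Q')(-2)), Function('J')(18, 3)), 373) = Add(Mul(5, Add(-18, Mul(3, 18))), 373) = Add(Mul(5, Add(-18, 54)), 373) = Add(Mul(5, 36), 373) = Add(180, 373) = 553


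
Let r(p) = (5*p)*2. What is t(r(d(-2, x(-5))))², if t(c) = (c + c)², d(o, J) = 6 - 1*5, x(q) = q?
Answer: 160000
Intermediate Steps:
d(o, J) = 1 (d(o, J) = 6 - 5 = 1)
r(p) = 10*p
t(c) = 4*c² (t(c) = (2*c)² = 4*c²)
t(r(d(-2, x(-5))))² = (4*(10*1)²)² = (4*10²)² = (4*100)² = 400² = 160000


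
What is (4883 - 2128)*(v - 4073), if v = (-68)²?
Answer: 1518005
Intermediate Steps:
v = 4624
(4883 - 2128)*(v - 4073) = (4883 - 2128)*(4624 - 4073) = 2755*551 = 1518005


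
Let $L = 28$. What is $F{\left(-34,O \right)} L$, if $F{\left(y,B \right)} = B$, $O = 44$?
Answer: $1232$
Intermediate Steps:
$F{\left(-34,O \right)} L = 44 \cdot 28 = 1232$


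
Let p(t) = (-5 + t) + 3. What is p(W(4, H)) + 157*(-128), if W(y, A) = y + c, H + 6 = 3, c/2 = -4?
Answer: -20102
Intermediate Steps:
c = -8 (c = 2*(-4) = -8)
H = -3 (H = -6 + 3 = -3)
W(y, A) = -8 + y (W(y, A) = y - 8 = -8 + y)
p(t) = -2 + t
p(W(4, H)) + 157*(-128) = (-2 + (-8 + 4)) + 157*(-128) = (-2 - 4) - 20096 = -6 - 20096 = -20102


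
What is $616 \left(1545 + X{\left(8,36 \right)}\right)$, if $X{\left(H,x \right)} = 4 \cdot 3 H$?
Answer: $1010856$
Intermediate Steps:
$X{\left(H,x \right)} = 12 H$
$616 \left(1545 + X{\left(8,36 \right)}\right) = 616 \left(1545 + 12 \cdot 8\right) = 616 \left(1545 + 96\right) = 616 \cdot 1641 = 1010856$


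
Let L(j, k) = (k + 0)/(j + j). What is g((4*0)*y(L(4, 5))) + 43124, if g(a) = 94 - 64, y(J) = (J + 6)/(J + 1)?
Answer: 43154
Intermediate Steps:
L(j, k) = k/(2*j) (L(j, k) = k/((2*j)) = k*(1/(2*j)) = k/(2*j))
y(J) = (6 + J)/(1 + J)
g(a) = 30
g((4*0)*y(L(4, 5))) + 43124 = 30 + 43124 = 43154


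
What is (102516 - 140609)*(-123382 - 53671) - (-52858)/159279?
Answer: 1074254018664049/159279 ≈ 6.7445e+9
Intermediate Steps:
(102516 - 140609)*(-123382 - 53671) - (-52858)/159279 = -38093*(-177053) - (-52858)/159279 = 6744479929 - 1*(-52858/159279) = 6744479929 + 52858/159279 = 1074254018664049/159279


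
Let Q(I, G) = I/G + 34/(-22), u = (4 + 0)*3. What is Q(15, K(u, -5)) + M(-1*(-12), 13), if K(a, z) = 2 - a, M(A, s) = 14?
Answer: 241/22 ≈ 10.955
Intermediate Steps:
u = 12 (u = 4*3 = 12)
Q(I, G) = -17/11 + I/G (Q(I, G) = I/G + 34*(-1/22) = I/G - 17/11 = -17/11 + I/G)
Q(15, K(u, -5)) + M(-1*(-12), 13) = (-17/11 + 15/(2 - 1*12)) + 14 = (-17/11 + 15/(2 - 12)) + 14 = (-17/11 + 15/(-10)) + 14 = (-17/11 + 15*(-1/10)) + 14 = (-17/11 - 3/2) + 14 = -67/22 + 14 = 241/22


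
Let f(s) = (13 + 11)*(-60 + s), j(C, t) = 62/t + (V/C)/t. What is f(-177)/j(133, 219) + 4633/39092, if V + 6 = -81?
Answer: -6476504905945/318951628 ≈ -20306.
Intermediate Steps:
V = -87 (V = -6 - 81 = -87)
j(C, t) = 62/t - 87/(C*t) (j(C, t) = 62/t + (-87/C)/t = 62/t - 87/(C*t))
f(s) = -1440 + 24*s (f(s) = 24*(-60 + s) = -1440 + 24*s)
f(-177)/j(133, 219) + 4633/39092 = (-1440 + 24*(-177))/(((-87 + 62*133)/(133*219))) + 4633/39092 = (-1440 - 4248)/(((1/133)*(1/219)*(-87 + 8246))) + 4633*(1/39092) = -5688/((1/133)*(1/219)*8159) + 4633/39092 = -5688/8159/29127 + 4633/39092 = -5688*29127/8159 + 4633/39092 = -165674376/8159 + 4633/39092 = -6476504905945/318951628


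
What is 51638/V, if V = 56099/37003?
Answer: 1910760914/56099 ≈ 34061.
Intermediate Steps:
V = 56099/37003 (V = 56099*(1/37003) = 56099/37003 ≈ 1.5161)
51638/V = 51638/(56099/37003) = 51638*(37003/56099) = 1910760914/56099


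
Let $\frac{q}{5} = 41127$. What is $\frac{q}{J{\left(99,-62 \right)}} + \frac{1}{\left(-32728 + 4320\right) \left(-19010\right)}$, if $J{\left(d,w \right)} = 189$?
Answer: $\frac{37016773103663}{34022273040} \approx 1088.0$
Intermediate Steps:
$q = 205635$ ($q = 5 \cdot 41127 = 205635$)
$\frac{q}{J{\left(99,-62 \right)}} + \frac{1}{\left(-32728 + 4320\right) \left(-19010\right)} = \frac{205635}{189} + \frac{1}{\left(-32728 + 4320\right) \left(-19010\right)} = 205635 \cdot \frac{1}{189} + \frac{1}{-28408} \left(- \frac{1}{19010}\right) = \frac{68545}{63} - - \frac{1}{540036080} = \frac{68545}{63} + \frac{1}{540036080} = \frac{37016773103663}{34022273040}$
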